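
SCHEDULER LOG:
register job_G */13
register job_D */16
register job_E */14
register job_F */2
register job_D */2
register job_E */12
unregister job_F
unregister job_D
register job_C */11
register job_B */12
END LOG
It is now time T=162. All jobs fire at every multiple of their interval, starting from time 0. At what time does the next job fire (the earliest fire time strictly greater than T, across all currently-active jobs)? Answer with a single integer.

Op 1: register job_G */13 -> active={job_G:*/13}
Op 2: register job_D */16 -> active={job_D:*/16, job_G:*/13}
Op 3: register job_E */14 -> active={job_D:*/16, job_E:*/14, job_G:*/13}
Op 4: register job_F */2 -> active={job_D:*/16, job_E:*/14, job_F:*/2, job_G:*/13}
Op 5: register job_D */2 -> active={job_D:*/2, job_E:*/14, job_F:*/2, job_G:*/13}
Op 6: register job_E */12 -> active={job_D:*/2, job_E:*/12, job_F:*/2, job_G:*/13}
Op 7: unregister job_F -> active={job_D:*/2, job_E:*/12, job_G:*/13}
Op 8: unregister job_D -> active={job_E:*/12, job_G:*/13}
Op 9: register job_C */11 -> active={job_C:*/11, job_E:*/12, job_G:*/13}
Op 10: register job_B */12 -> active={job_B:*/12, job_C:*/11, job_E:*/12, job_G:*/13}
  job_B: interval 12, next fire after T=162 is 168
  job_C: interval 11, next fire after T=162 is 165
  job_E: interval 12, next fire after T=162 is 168
  job_G: interval 13, next fire after T=162 is 169
Earliest fire time = 165 (job job_C)

Answer: 165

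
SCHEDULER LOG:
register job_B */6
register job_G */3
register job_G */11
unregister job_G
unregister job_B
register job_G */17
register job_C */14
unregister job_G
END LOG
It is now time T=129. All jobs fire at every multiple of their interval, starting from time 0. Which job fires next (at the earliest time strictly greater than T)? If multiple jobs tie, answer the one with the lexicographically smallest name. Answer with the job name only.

Op 1: register job_B */6 -> active={job_B:*/6}
Op 2: register job_G */3 -> active={job_B:*/6, job_G:*/3}
Op 3: register job_G */11 -> active={job_B:*/6, job_G:*/11}
Op 4: unregister job_G -> active={job_B:*/6}
Op 5: unregister job_B -> active={}
Op 6: register job_G */17 -> active={job_G:*/17}
Op 7: register job_C */14 -> active={job_C:*/14, job_G:*/17}
Op 8: unregister job_G -> active={job_C:*/14}
  job_C: interval 14, next fire after T=129 is 140
Earliest = 140, winner (lex tiebreak) = job_C

Answer: job_C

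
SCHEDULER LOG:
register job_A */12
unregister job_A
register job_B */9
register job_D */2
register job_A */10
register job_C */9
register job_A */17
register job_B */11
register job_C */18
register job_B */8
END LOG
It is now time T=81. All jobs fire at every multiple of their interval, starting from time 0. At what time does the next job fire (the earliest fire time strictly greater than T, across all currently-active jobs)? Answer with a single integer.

Answer: 82

Derivation:
Op 1: register job_A */12 -> active={job_A:*/12}
Op 2: unregister job_A -> active={}
Op 3: register job_B */9 -> active={job_B:*/9}
Op 4: register job_D */2 -> active={job_B:*/9, job_D:*/2}
Op 5: register job_A */10 -> active={job_A:*/10, job_B:*/9, job_D:*/2}
Op 6: register job_C */9 -> active={job_A:*/10, job_B:*/9, job_C:*/9, job_D:*/2}
Op 7: register job_A */17 -> active={job_A:*/17, job_B:*/9, job_C:*/9, job_D:*/2}
Op 8: register job_B */11 -> active={job_A:*/17, job_B:*/11, job_C:*/9, job_D:*/2}
Op 9: register job_C */18 -> active={job_A:*/17, job_B:*/11, job_C:*/18, job_D:*/2}
Op 10: register job_B */8 -> active={job_A:*/17, job_B:*/8, job_C:*/18, job_D:*/2}
  job_A: interval 17, next fire after T=81 is 85
  job_B: interval 8, next fire after T=81 is 88
  job_C: interval 18, next fire after T=81 is 90
  job_D: interval 2, next fire after T=81 is 82
Earliest fire time = 82 (job job_D)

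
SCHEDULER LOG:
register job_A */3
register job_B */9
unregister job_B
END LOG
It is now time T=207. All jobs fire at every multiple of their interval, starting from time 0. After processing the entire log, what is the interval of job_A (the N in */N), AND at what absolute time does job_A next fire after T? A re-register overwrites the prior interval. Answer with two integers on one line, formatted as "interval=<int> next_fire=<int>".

Op 1: register job_A */3 -> active={job_A:*/3}
Op 2: register job_B */9 -> active={job_A:*/3, job_B:*/9}
Op 3: unregister job_B -> active={job_A:*/3}
Final interval of job_A = 3
Next fire of job_A after T=207: (207//3+1)*3 = 210

Answer: interval=3 next_fire=210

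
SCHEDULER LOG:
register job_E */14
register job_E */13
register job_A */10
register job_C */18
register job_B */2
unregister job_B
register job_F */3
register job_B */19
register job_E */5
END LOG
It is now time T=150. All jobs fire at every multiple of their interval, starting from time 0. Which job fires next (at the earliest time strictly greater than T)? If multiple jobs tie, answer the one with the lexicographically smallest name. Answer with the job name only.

Op 1: register job_E */14 -> active={job_E:*/14}
Op 2: register job_E */13 -> active={job_E:*/13}
Op 3: register job_A */10 -> active={job_A:*/10, job_E:*/13}
Op 4: register job_C */18 -> active={job_A:*/10, job_C:*/18, job_E:*/13}
Op 5: register job_B */2 -> active={job_A:*/10, job_B:*/2, job_C:*/18, job_E:*/13}
Op 6: unregister job_B -> active={job_A:*/10, job_C:*/18, job_E:*/13}
Op 7: register job_F */3 -> active={job_A:*/10, job_C:*/18, job_E:*/13, job_F:*/3}
Op 8: register job_B */19 -> active={job_A:*/10, job_B:*/19, job_C:*/18, job_E:*/13, job_F:*/3}
Op 9: register job_E */5 -> active={job_A:*/10, job_B:*/19, job_C:*/18, job_E:*/5, job_F:*/3}
  job_A: interval 10, next fire after T=150 is 160
  job_B: interval 19, next fire after T=150 is 152
  job_C: interval 18, next fire after T=150 is 162
  job_E: interval 5, next fire after T=150 is 155
  job_F: interval 3, next fire after T=150 is 153
Earliest = 152, winner (lex tiebreak) = job_B

Answer: job_B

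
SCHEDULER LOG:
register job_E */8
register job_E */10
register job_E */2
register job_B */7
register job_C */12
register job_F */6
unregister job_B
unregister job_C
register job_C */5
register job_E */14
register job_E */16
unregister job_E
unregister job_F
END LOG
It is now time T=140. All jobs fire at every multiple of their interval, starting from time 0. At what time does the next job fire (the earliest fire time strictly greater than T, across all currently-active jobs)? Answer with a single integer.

Op 1: register job_E */8 -> active={job_E:*/8}
Op 2: register job_E */10 -> active={job_E:*/10}
Op 3: register job_E */2 -> active={job_E:*/2}
Op 4: register job_B */7 -> active={job_B:*/7, job_E:*/2}
Op 5: register job_C */12 -> active={job_B:*/7, job_C:*/12, job_E:*/2}
Op 6: register job_F */6 -> active={job_B:*/7, job_C:*/12, job_E:*/2, job_F:*/6}
Op 7: unregister job_B -> active={job_C:*/12, job_E:*/2, job_F:*/6}
Op 8: unregister job_C -> active={job_E:*/2, job_F:*/6}
Op 9: register job_C */5 -> active={job_C:*/5, job_E:*/2, job_F:*/6}
Op 10: register job_E */14 -> active={job_C:*/5, job_E:*/14, job_F:*/6}
Op 11: register job_E */16 -> active={job_C:*/5, job_E:*/16, job_F:*/6}
Op 12: unregister job_E -> active={job_C:*/5, job_F:*/6}
Op 13: unregister job_F -> active={job_C:*/5}
  job_C: interval 5, next fire after T=140 is 145
Earliest fire time = 145 (job job_C)

Answer: 145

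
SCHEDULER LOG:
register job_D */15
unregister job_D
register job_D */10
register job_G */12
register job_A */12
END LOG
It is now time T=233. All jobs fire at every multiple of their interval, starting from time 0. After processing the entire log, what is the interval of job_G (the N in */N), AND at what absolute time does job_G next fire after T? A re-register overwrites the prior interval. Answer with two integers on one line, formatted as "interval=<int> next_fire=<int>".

Answer: interval=12 next_fire=240

Derivation:
Op 1: register job_D */15 -> active={job_D:*/15}
Op 2: unregister job_D -> active={}
Op 3: register job_D */10 -> active={job_D:*/10}
Op 4: register job_G */12 -> active={job_D:*/10, job_G:*/12}
Op 5: register job_A */12 -> active={job_A:*/12, job_D:*/10, job_G:*/12}
Final interval of job_G = 12
Next fire of job_G after T=233: (233//12+1)*12 = 240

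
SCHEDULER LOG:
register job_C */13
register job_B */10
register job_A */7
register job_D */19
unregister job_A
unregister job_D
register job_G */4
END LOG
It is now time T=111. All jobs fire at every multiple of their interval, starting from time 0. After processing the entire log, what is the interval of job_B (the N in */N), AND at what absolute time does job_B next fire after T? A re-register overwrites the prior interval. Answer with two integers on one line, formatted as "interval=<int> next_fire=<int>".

Op 1: register job_C */13 -> active={job_C:*/13}
Op 2: register job_B */10 -> active={job_B:*/10, job_C:*/13}
Op 3: register job_A */7 -> active={job_A:*/7, job_B:*/10, job_C:*/13}
Op 4: register job_D */19 -> active={job_A:*/7, job_B:*/10, job_C:*/13, job_D:*/19}
Op 5: unregister job_A -> active={job_B:*/10, job_C:*/13, job_D:*/19}
Op 6: unregister job_D -> active={job_B:*/10, job_C:*/13}
Op 7: register job_G */4 -> active={job_B:*/10, job_C:*/13, job_G:*/4}
Final interval of job_B = 10
Next fire of job_B after T=111: (111//10+1)*10 = 120

Answer: interval=10 next_fire=120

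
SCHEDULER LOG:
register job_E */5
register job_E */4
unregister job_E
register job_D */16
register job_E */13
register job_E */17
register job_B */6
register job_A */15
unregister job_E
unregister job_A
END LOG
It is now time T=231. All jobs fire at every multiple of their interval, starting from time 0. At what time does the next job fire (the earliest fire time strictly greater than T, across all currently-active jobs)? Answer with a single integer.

Answer: 234

Derivation:
Op 1: register job_E */5 -> active={job_E:*/5}
Op 2: register job_E */4 -> active={job_E:*/4}
Op 3: unregister job_E -> active={}
Op 4: register job_D */16 -> active={job_D:*/16}
Op 5: register job_E */13 -> active={job_D:*/16, job_E:*/13}
Op 6: register job_E */17 -> active={job_D:*/16, job_E:*/17}
Op 7: register job_B */6 -> active={job_B:*/6, job_D:*/16, job_E:*/17}
Op 8: register job_A */15 -> active={job_A:*/15, job_B:*/6, job_D:*/16, job_E:*/17}
Op 9: unregister job_E -> active={job_A:*/15, job_B:*/6, job_D:*/16}
Op 10: unregister job_A -> active={job_B:*/6, job_D:*/16}
  job_B: interval 6, next fire after T=231 is 234
  job_D: interval 16, next fire after T=231 is 240
Earliest fire time = 234 (job job_B)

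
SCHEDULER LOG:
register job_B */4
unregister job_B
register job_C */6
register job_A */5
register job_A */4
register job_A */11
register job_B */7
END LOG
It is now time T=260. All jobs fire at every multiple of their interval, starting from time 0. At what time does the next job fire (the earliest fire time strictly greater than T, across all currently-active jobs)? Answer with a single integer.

Answer: 264

Derivation:
Op 1: register job_B */4 -> active={job_B:*/4}
Op 2: unregister job_B -> active={}
Op 3: register job_C */6 -> active={job_C:*/6}
Op 4: register job_A */5 -> active={job_A:*/5, job_C:*/6}
Op 5: register job_A */4 -> active={job_A:*/4, job_C:*/6}
Op 6: register job_A */11 -> active={job_A:*/11, job_C:*/6}
Op 7: register job_B */7 -> active={job_A:*/11, job_B:*/7, job_C:*/6}
  job_A: interval 11, next fire after T=260 is 264
  job_B: interval 7, next fire after T=260 is 266
  job_C: interval 6, next fire after T=260 is 264
Earliest fire time = 264 (job job_A)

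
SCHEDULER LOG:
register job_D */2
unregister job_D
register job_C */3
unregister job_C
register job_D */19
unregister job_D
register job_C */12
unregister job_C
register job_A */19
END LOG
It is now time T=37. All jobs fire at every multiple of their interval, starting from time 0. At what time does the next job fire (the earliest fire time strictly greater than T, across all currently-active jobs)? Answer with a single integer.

Answer: 38

Derivation:
Op 1: register job_D */2 -> active={job_D:*/2}
Op 2: unregister job_D -> active={}
Op 3: register job_C */3 -> active={job_C:*/3}
Op 4: unregister job_C -> active={}
Op 5: register job_D */19 -> active={job_D:*/19}
Op 6: unregister job_D -> active={}
Op 7: register job_C */12 -> active={job_C:*/12}
Op 8: unregister job_C -> active={}
Op 9: register job_A */19 -> active={job_A:*/19}
  job_A: interval 19, next fire after T=37 is 38
Earliest fire time = 38 (job job_A)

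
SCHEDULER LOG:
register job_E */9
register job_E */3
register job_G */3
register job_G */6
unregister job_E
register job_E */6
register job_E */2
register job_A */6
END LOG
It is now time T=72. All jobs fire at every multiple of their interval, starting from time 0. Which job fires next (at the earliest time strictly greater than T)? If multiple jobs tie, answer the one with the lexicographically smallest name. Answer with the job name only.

Answer: job_E

Derivation:
Op 1: register job_E */9 -> active={job_E:*/9}
Op 2: register job_E */3 -> active={job_E:*/3}
Op 3: register job_G */3 -> active={job_E:*/3, job_G:*/3}
Op 4: register job_G */6 -> active={job_E:*/3, job_G:*/6}
Op 5: unregister job_E -> active={job_G:*/6}
Op 6: register job_E */6 -> active={job_E:*/6, job_G:*/6}
Op 7: register job_E */2 -> active={job_E:*/2, job_G:*/6}
Op 8: register job_A */6 -> active={job_A:*/6, job_E:*/2, job_G:*/6}
  job_A: interval 6, next fire after T=72 is 78
  job_E: interval 2, next fire after T=72 is 74
  job_G: interval 6, next fire after T=72 is 78
Earliest = 74, winner (lex tiebreak) = job_E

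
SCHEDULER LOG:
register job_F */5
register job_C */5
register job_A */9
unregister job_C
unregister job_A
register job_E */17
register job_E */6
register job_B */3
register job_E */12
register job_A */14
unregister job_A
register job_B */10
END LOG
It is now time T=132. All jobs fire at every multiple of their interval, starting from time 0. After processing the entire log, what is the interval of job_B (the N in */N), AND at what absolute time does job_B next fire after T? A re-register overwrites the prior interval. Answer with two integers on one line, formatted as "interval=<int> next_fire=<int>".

Op 1: register job_F */5 -> active={job_F:*/5}
Op 2: register job_C */5 -> active={job_C:*/5, job_F:*/5}
Op 3: register job_A */9 -> active={job_A:*/9, job_C:*/5, job_F:*/5}
Op 4: unregister job_C -> active={job_A:*/9, job_F:*/5}
Op 5: unregister job_A -> active={job_F:*/5}
Op 6: register job_E */17 -> active={job_E:*/17, job_F:*/5}
Op 7: register job_E */6 -> active={job_E:*/6, job_F:*/5}
Op 8: register job_B */3 -> active={job_B:*/3, job_E:*/6, job_F:*/5}
Op 9: register job_E */12 -> active={job_B:*/3, job_E:*/12, job_F:*/5}
Op 10: register job_A */14 -> active={job_A:*/14, job_B:*/3, job_E:*/12, job_F:*/5}
Op 11: unregister job_A -> active={job_B:*/3, job_E:*/12, job_F:*/5}
Op 12: register job_B */10 -> active={job_B:*/10, job_E:*/12, job_F:*/5}
Final interval of job_B = 10
Next fire of job_B after T=132: (132//10+1)*10 = 140

Answer: interval=10 next_fire=140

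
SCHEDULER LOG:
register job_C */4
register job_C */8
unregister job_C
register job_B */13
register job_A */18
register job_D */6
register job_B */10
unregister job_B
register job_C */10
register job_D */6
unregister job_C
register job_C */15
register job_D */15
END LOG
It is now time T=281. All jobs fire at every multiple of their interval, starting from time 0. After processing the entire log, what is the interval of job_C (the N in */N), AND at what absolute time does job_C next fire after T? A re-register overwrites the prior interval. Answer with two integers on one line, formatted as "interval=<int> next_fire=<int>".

Answer: interval=15 next_fire=285

Derivation:
Op 1: register job_C */4 -> active={job_C:*/4}
Op 2: register job_C */8 -> active={job_C:*/8}
Op 3: unregister job_C -> active={}
Op 4: register job_B */13 -> active={job_B:*/13}
Op 5: register job_A */18 -> active={job_A:*/18, job_B:*/13}
Op 6: register job_D */6 -> active={job_A:*/18, job_B:*/13, job_D:*/6}
Op 7: register job_B */10 -> active={job_A:*/18, job_B:*/10, job_D:*/6}
Op 8: unregister job_B -> active={job_A:*/18, job_D:*/6}
Op 9: register job_C */10 -> active={job_A:*/18, job_C:*/10, job_D:*/6}
Op 10: register job_D */6 -> active={job_A:*/18, job_C:*/10, job_D:*/6}
Op 11: unregister job_C -> active={job_A:*/18, job_D:*/6}
Op 12: register job_C */15 -> active={job_A:*/18, job_C:*/15, job_D:*/6}
Op 13: register job_D */15 -> active={job_A:*/18, job_C:*/15, job_D:*/15}
Final interval of job_C = 15
Next fire of job_C after T=281: (281//15+1)*15 = 285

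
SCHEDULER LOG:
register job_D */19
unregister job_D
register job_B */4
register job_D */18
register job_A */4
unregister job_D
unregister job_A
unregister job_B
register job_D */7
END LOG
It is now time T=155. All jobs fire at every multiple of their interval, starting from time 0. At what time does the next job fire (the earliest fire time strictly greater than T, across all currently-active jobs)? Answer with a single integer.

Op 1: register job_D */19 -> active={job_D:*/19}
Op 2: unregister job_D -> active={}
Op 3: register job_B */4 -> active={job_B:*/4}
Op 4: register job_D */18 -> active={job_B:*/4, job_D:*/18}
Op 5: register job_A */4 -> active={job_A:*/4, job_B:*/4, job_D:*/18}
Op 6: unregister job_D -> active={job_A:*/4, job_B:*/4}
Op 7: unregister job_A -> active={job_B:*/4}
Op 8: unregister job_B -> active={}
Op 9: register job_D */7 -> active={job_D:*/7}
  job_D: interval 7, next fire after T=155 is 161
Earliest fire time = 161 (job job_D)

Answer: 161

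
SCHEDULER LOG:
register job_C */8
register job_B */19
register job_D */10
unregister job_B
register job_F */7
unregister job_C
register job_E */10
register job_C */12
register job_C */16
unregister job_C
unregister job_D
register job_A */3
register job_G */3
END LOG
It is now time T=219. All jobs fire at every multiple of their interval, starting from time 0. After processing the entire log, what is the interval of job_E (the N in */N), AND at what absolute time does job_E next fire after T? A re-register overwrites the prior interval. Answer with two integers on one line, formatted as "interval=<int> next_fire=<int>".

Op 1: register job_C */8 -> active={job_C:*/8}
Op 2: register job_B */19 -> active={job_B:*/19, job_C:*/8}
Op 3: register job_D */10 -> active={job_B:*/19, job_C:*/8, job_D:*/10}
Op 4: unregister job_B -> active={job_C:*/8, job_D:*/10}
Op 5: register job_F */7 -> active={job_C:*/8, job_D:*/10, job_F:*/7}
Op 6: unregister job_C -> active={job_D:*/10, job_F:*/7}
Op 7: register job_E */10 -> active={job_D:*/10, job_E:*/10, job_F:*/7}
Op 8: register job_C */12 -> active={job_C:*/12, job_D:*/10, job_E:*/10, job_F:*/7}
Op 9: register job_C */16 -> active={job_C:*/16, job_D:*/10, job_E:*/10, job_F:*/7}
Op 10: unregister job_C -> active={job_D:*/10, job_E:*/10, job_F:*/7}
Op 11: unregister job_D -> active={job_E:*/10, job_F:*/7}
Op 12: register job_A */3 -> active={job_A:*/3, job_E:*/10, job_F:*/7}
Op 13: register job_G */3 -> active={job_A:*/3, job_E:*/10, job_F:*/7, job_G:*/3}
Final interval of job_E = 10
Next fire of job_E after T=219: (219//10+1)*10 = 220

Answer: interval=10 next_fire=220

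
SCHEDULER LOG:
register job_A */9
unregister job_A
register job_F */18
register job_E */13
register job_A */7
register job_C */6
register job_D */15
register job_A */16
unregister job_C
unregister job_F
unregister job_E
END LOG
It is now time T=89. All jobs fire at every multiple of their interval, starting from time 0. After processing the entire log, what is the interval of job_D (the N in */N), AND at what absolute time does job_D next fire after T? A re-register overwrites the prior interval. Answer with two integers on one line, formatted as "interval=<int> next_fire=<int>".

Answer: interval=15 next_fire=90

Derivation:
Op 1: register job_A */9 -> active={job_A:*/9}
Op 2: unregister job_A -> active={}
Op 3: register job_F */18 -> active={job_F:*/18}
Op 4: register job_E */13 -> active={job_E:*/13, job_F:*/18}
Op 5: register job_A */7 -> active={job_A:*/7, job_E:*/13, job_F:*/18}
Op 6: register job_C */6 -> active={job_A:*/7, job_C:*/6, job_E:*/13, job_F:*/18}
Op 7: register job_D */15 -> active={job_A:*/7, job_C:*/6, job_D:*/15, job_E:*/13, job_F:*/18}
Op 8: register job_A */16 -> active={job_A:*/16, job_C:*/6, job_D:*/15, job_E:*/13, job_F:*/18}
Op 9: unregister job_C -> active={job_A:*/16, job_D:*/15, job_E:*/13, job_F:*/18}
Op 10: unregister job_F -> active={job_A:*/16, job_D:*/15, job_E:*/13}
Op 11: unregister job_E -> active={job_A:*/16, job_D:*/15}
Final interval of job_D = 15
Next fire of job_D after T=89: (89//15+1)*15 = 90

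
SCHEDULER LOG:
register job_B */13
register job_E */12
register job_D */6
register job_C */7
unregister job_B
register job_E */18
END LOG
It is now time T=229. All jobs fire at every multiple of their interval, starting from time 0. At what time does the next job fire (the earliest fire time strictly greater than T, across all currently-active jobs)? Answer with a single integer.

Answer: 231

Derivation:
Op 1: register job_B */13 -> active={job_B:*/13}
Op 2: register job_E */12 -> active={job_B:*/13, job_E:*/12}
Op 3: register job_D */6 -> active={job_B:*/13, job_D:*/6, job_E:*/12}
Op 4: register job_C */7 -> active={job_B:*/13, job_C:*/7, job_D:*/6, job_E:*/12}
Op 5: unregister job_B -> active={job_C:*/7, job_D:*/6, job_E:*/12}
Op 6: register job_E */18 -> active={job_C:*/7, job_D:*/6, job_E:*/18}
  job_C: interval 7, next fire after T=229 is 231
  job_D: interval 6, next fire after T=229 is 234
  job_E: interval 18, next fire after T=229 is 234
Earliest fire time = 231 (job job_C)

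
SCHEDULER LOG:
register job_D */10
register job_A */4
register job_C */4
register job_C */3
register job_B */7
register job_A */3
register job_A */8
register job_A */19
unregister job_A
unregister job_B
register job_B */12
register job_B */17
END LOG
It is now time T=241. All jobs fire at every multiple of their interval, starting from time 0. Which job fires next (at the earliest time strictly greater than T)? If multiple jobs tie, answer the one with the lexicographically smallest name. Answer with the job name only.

Op 1: register job_D */10 -> active={job_D:*/10}
Op 2: register job_A */4 -> active={job_A:*/4, job_D:*/10}
Op 3: register job_C */4 -> active={job_A:*/4, job_C:*/4, job_D:*/10}
Op 4: register job_C */3 -> active={job_A:*/4, job_C:*/3, job_D:*/10}
Op 5: register job_B */7 -> active={job_A:*/4, job_B:*/7, job_C:*/3, job_D:*/10}
Op 6: register job_A */3 -> active={job_A:*/3, job_B:*/7, job_C:*/3, job_D:*/10}
Op 7: register job_A */8 -> active={job_A:*/8, job_B:*/7, job_C:*/3, job_D:*/10}
Op 8: register job_A */19 -> active={job_A:*/19, job_B:*/7, job_C:*/3, job_D:*/10}
Op 9: unregister job_A -> active={job_B:*/7, job_C:*/3, job_D:*/10}
Op 10: unregister job_B -> active={job_C:*/3, job_D:*/10}
Op 11: register job_B */12 -> active={job_B:*/12, job_C:*/3, job_D:*/10}
Op 12: register job_B */17 -> active={job_B:*/17, job_C:*/3, job_D:*/10}
  job_B: interval 17, next fire after T=241 is 255
  job_C: interval 3, next fire after T=241 is 243
  job_D: interval 10, next fire after T=241 is 250
Earliest = 243, winner (lex tiebreak) = job_C

Answer: job_C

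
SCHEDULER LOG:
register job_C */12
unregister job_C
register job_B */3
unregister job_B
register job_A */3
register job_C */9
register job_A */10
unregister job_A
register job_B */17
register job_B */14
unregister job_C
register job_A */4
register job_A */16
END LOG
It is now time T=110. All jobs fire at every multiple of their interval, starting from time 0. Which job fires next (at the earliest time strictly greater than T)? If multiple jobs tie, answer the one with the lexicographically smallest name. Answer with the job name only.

Answer: job_A

Derivation:
Op 1: register job_C */12 -> active={job_C:*/12}
Op 2: unregister job_C -> active={}
Op 3: register job_B */3 -> active={job_B:*/3}
Op 4: unregister job_B -> active={}
Op 5: register job_A */3 -> active={job_A:*/3}
Op 6: register job_C */9 -> active={job_A:*/3, job_C:*/9}
Op 7: register job_A */10 -> active={job_A:*/10, job_C:*/9}
Op 8: unregister job_A -> active={job_C:*/9}
Op 9: register job_B */17 -> active={job_B:*/17, job_C:*/9}
Op 10: register job_B */14 -> active={job_B:*/14, job_C:*/9}
Op 11: unregister job_C -> active={job_B:*/14}
Op 12: register job_A */4 -> active={job_A:*/4, job_B:*/14}
Op 13: register job_A */16 -> active={job_A:*/16, job_B:*/14}
  job_A: interval 16, next fire after T=110 is 112
  job_B: interval 14, next fire after T=110 is 112
Earliest = 112, winner (lex tiebreak) = job_A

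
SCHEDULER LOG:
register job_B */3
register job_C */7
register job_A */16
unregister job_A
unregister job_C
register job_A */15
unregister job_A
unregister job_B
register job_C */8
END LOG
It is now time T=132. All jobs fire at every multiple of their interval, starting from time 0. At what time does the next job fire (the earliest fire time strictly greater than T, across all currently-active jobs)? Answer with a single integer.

Op 1: register job_B */3 -> active={job_B:*/3}
Op 2: register job_C */7 -> active={job_B:*/3, job_C:*/7}
Op 3: register job_A */16 -> active={job_A:*/16, job_B:*/3, job_C:*/7}
Op 4: unregister job_A -> active={job_B:*/3, job_C:*/7}
Op 5: unregister job_C -> active={job_B:*/3}
Op 6: register job_A */15 -> active={job_A:*/15, job_B:*/3}
Op 7: unregister job_A -> active={job_B:*/3}
Op 8: unregister job_B -> active={}
Op 9: register job_C */8 -> active={job_C:*/8}
  job_C: interval 8, next fire after T=132 is 136
Earliest fire time = 136 (job job_C)

Answer: 136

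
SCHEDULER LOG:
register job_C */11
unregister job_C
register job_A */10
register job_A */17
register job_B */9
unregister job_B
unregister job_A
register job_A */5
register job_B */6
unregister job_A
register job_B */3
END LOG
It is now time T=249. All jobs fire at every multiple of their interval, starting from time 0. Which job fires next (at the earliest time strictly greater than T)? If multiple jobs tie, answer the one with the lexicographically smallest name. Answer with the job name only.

Op 1: register job_C */11 -> active={job_C:*/11}
Op 2: unregister job_C -> active={}
Op 3: register job_A */10 -> active={job_A:*/10}
Op 4: register job_A */17 -> active={job_A:*/17}
Op 5: register job_B */9 -> active={job_A:*/17, job_B:*/9}
Op 6: unregister job_B -> active={job_A:*/17}
Op 7: unregister job_A -> active={}
Op 8: register job_A */5 -> active={job_A:*/5}
Op 9: register job_B */6 -> active={job_A:*/5, job_B:*/6}
Op 10: unregister job_A -> active={job_B:*/6}
Op 11: register job_B */3 -> active={job_B:*/3}
  job_B: interval 3, next fire after T=249 is 252
Earliest = 252, winner (lex tiebreak) = job_B

Answer: job_B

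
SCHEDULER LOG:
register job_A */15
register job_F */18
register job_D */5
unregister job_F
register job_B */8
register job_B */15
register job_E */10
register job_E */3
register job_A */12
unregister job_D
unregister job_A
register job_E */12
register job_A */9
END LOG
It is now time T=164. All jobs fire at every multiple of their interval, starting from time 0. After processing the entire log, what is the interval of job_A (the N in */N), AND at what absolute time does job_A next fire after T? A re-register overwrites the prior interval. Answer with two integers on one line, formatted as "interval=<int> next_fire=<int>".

Op 1: register job_A */15 -> active={job_A:*/15}
Op 2: register job_F */18 -> active={job_A:*/15, job_F:*/18}
Op 3: register job_D */5 -> active={job_A:*/15, job_D:*/5, job_F:*/18}
Op 4: unregister job_F -> active={job_A:*/15, job_D:*/5}
Op 5: register job_B */8 -> active={job_A:*/15, job_B:*/8, job_D:*/5}
Op 6: register job_B */15 -> active={job_A:*/15, job_B:*/15, job_D:*/5}
Op 7: register job_E */10 -> active={job_A:*/15, job_B:*/15, job_D:*/5, job_E:*/10}
Op 8: register job_E */3 -> active={job_A:*/15, job_B:*/15, job_D:*/5, job_E:*/3}
Op 9: register job_A */12 -> active={job_A:*/12, job_B:*/15, job_D:*/5, job_E:*/3}
Op 10: unregister job_D -> active={job_A:*/12, job_B:*/15, job_E:*/3}
Op 11: unregister job_A -> active={job_B:*/15, job_E:*/3}
Op 12: register job_E */12 -> active={job_B:*/15, job_E:*/12}
Op 13: register job_A */9 -> active={job_A:*/9, job_B:*/15, job_E:*/12}
Final interval of job_A = 9
Next fire of job_A after T=164: (164//9+1)*9 = 171

Answer: interval=9 next_fire=171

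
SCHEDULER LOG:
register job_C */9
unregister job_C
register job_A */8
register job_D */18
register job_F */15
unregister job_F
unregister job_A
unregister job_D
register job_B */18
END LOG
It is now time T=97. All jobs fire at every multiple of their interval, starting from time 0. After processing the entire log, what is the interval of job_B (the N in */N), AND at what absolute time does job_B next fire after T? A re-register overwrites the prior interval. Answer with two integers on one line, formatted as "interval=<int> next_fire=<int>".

Answer: interval=18 next_fire=108

Derivation:
Op 1: register job_C */9 -> active={job_C:*/9}
Op 2: unregister job_C -> active={}
Op 3: register job_A */8 -> active={job_A:*/8}
Op 4: register job_D */18 -> active={job_A:*/8, job_D:*/18}
Op 5: register job_F */15 -> active={job_A:*/8, job_D:*/18, job_F:*/15}
Op 6: unregister job_F -> active={job_A:*/8, job_D:*/18}
Op 7: unregister job_A -> active={job_D:*/18}
Op 8: unregister job_D -> active={}
Op 9: register job_B */18 -> active={job_B:*/18}
Final interval of job_B = 18
Next fire of job_B after T=97: (97//18+1)*18 = 108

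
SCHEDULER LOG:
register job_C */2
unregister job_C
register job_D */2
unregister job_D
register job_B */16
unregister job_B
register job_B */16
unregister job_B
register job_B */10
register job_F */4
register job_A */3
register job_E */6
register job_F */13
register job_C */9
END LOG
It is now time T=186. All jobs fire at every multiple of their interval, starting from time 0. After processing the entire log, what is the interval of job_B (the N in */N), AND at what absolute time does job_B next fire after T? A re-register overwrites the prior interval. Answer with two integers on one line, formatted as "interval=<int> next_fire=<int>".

Op 1: register job_C */2 -> active={job_C:*/2}
Op 2: unregister job_C -> active={}
Op 3: register job_D */2 -> active={job_D:*/2}
Op 4: unregister job_D -> active={}
Op 5: register job_B */16 -> active={job_B:*/16}
Op 6: unregister job_B -> active={}
Op 7: register job_B */16 -> active={job_B:*/16}
Op 8: unregister job_B -> active={}
Op 9: register job_B */10 -> active={job_B:*/10}
Op 10: register job_F */4 -> active={job_B:*/10, job_F:*/4}
Op 11: register job_A */3 -> active={job_A:*/3, job_B:*/10, job_F:*/4}
Op 12: register job_E */6 -> active={job_A:*/3, job_B:*/10, job_E:*/6, job_F:*/4}
Op 13: register job_F */13 -> active={job_A:*/3, job_B:*/10, job_E:*/6, job_F:*/13}
Op 14: register job_C */9 -> active={job_A:*/3, job_B:*/10, job_C:*/9, job_E:*/6, job_F:*/13}
Final interval of job_B = 10
Next fire of job_B after T=186: (186//10+1)*10 = 190

Answer: interval=10 next_fire=190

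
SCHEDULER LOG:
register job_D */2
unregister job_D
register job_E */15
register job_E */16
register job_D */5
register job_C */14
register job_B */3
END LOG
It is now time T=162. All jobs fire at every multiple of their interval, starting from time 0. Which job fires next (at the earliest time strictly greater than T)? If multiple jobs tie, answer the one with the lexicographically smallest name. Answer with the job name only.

Answer: job_B

Derivation:
Op 1: register job_D */2 -> active={job_D:*/2}
Op 2: unregister job_D -> active={}
Op 3: register job_E */15 -> active={job_E:*/15}
Op 4: register job_E */16 -> active={job_E:*/16}
Op 5: register job_D */5 -> active={job_D:*/5, job_E:*/16}
Op 6: register job_C */14 -> active={job_C:*/14, job_D:*/5, job_E:*/16}
Op 7: register job_B */3 -> active={job_B:*/3, job_C:*/14, job_D:*/5, job_E:*/16}
  job_B: interval 3, next fire after T=162 is 165
  job_C: interval 14, next fire after T=162 is 168
  job_D: interval 5, next fire after T=162 is 165
  job_E: interval 16, next fire after T=162 is 176
Earliest = 165, winner (lex tiebreak) = job_B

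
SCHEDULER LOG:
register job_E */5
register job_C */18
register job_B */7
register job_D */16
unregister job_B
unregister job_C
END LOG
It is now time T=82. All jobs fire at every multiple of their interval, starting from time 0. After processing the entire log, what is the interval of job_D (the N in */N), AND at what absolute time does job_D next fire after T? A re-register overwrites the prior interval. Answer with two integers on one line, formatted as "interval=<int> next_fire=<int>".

Answer: interval=16 next_fire=96

Derivation:
Op 1: register job_E */5 -> active={job_E:*/5}
Op 2: register job_C */18 -> active={job_C:*/18, job_E:*/5}
Op 3: register job_B */7 -> active={job_B:*/7, job_C:*/18, job_E:*/5}
Op 4: register job_D */16 -> active={job_B:*/7, job_C:*/18, job_D:*/16, job_E:*/5}
Op 5: unregister job_B -> active={job_C:*/18, job_D:*/16, job_E:*/5}
Op 6: unregister job_C -> active={job_D:*/16, job_E:*/5}
Final interval of job_D = 16
Next fire of job_D after T=82: (82//16+1)*16 = 96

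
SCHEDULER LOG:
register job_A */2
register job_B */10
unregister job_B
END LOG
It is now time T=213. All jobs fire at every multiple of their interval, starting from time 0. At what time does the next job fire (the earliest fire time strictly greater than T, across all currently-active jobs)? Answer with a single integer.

Answer: 214

Derivation:
Op 1: register job_A */2 -> active={job_A:*/2}
Op 2: register job_B */10 -> active={job_A:*/2, job_B:*/10}
Op 3: unregister job_B -> active={job_A:*/2}
  job_A: interval 2, next fire after T=213 is 214
Earliest fire time = 214 (job job_A)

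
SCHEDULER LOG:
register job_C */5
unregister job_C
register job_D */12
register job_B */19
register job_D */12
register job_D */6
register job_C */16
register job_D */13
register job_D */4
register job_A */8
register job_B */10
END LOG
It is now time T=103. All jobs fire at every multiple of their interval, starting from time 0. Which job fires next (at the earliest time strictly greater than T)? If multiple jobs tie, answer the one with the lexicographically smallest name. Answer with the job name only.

Op 1: register job_C */5 -> active={job_C:*/5}
Op 2: unregister job_C -> active={}
Op 3: register job_D */12 -> active={job_D:*/12}
Op 4: register job_B */19 -> active={job_B:*/19, job_D:*/12}
Op 5: register job_D */12 -> active={job_B:*/19, job_D:*/12}
Op 6: register job_D */6 -> active={job_B:*/19, job_D:*/6}
Op 7: register job_C */16 -> active={job_B:*/19, job_C:*/16, job_D:*/6}
Op 8: register job_D */13 -> active={job_B:*/19, job_C:*/16, job_D:*/13}
Op 9: register job_D */4 -> active={job_B:*/19, job_C:*/16, job_D:*/4}
Op 10: register job_A */8 -> active={job_A:*/8, job_B:*/19, job_C:*/16, job_D:*/4}
Op 11: register job_B */10 -> active={job_A:*/8, job_B:*/10, job_C:*/16, job_D:*/4}
  job_A: interval 8, next fire after T=103 is 104
  job_B: interval 10, next fire after T=103 is 110
  job_C: interval 16, next fire after T=103 is 112
  job_D: interval 4, next fire after T=103 is 104
Earliest = 104, winner (lex tiebreak) = job_A

Answer: job_A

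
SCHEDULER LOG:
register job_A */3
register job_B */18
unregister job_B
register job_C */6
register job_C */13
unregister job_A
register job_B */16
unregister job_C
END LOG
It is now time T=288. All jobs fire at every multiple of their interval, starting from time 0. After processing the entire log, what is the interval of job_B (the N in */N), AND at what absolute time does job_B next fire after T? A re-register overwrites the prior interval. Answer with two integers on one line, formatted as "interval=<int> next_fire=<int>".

Op 1: register job_A */3 -> active={job_A:*/3}
Op 2: register job_B */18 -> active={job_A:*/3, job_B:*/18}
Op 3: unregister job_B -> active={job_A:*/3}
Op 4: register job_C */6 -> active={job_A:*/3, job_C:*/6}
Op 5: register job_C */13 -> active={job_A:*/3, job_C:*/13}
Op 6: unregister job_A -> active={job_C:*/13}
Op 7: register job_B */16 -> active={job_B:*/16, job_C:*/13}
Op 8: unregister job_C -> active={job_B:*/16}
Final interval of job_B = 16
Next fire of job_B after T=288: (288//16+1)*16 = 304

Answer: interval=16 next_fire=304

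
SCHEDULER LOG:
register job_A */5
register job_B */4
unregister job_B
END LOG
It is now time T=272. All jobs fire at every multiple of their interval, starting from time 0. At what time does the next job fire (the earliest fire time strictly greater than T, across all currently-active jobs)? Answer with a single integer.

Op 1: register job_A */5 -> active={job_A:*/5}
Op 2: register job_B */4 -> active={job_A:*/5, job_B:*/4}
Op 3: unregister job_B -> active={job_A:*/5}
  job_A: interval 5, next fire after T=272 is 275
Earliest fire time = 275 (job job_A)

Answer: 275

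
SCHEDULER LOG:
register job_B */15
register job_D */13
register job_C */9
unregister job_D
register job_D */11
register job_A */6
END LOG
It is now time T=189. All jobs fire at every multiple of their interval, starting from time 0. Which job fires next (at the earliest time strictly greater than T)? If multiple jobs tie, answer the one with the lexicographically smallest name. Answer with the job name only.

Op 1: register job_B */15 -> active={job_B:*/15}
Op 2: register job_D */13 -> active={job_B:*/15, job_D:*/13}
Op 3: register job_C */9 -> active={job_B:*/15, job_C:*/9, job_D:*/13}
Op 4: unregister job_D -> active={job_B:*/15, job_C:*/9}
Op 5: register job_D */11 -> active={job_B:*/15, job_C:*/9, job_D:*/11}
Op 6: register job_A */6 -> active={job_A:*/6, job_B:*/15, job_C:*/9, job_D:*/11}
  job_A: interval 6, next fire after T=189 is 192
  job_B: interval 15, next fire after T=189 is 195
  job_C: interval 9, next fire after T=189 is 198
  job_D: interval 11, next fire after T=189 is 198
Earliest = 192, winner (lex tiebreak) = job_A

Answer: job_A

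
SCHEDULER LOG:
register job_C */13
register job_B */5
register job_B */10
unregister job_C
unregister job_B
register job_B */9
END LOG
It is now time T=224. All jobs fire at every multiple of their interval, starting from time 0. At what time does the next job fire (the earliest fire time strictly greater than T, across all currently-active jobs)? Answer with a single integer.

Answer: 225

Derivation:
Op 1: register job_C */13 -> active={job_C:*/13}
Op 2: register job_B */5 -> active={job_B:*/5, job_C:*/13}
Op 3: register job_B */10 -> active={job_B:*/10, job_C:*/13}
Op 4: unregister job_C -> active={job_B:*/10}
Op 5: unregister job_B -> active={}
Op 6: register job_B */9 -> active={job_B:*/9}
  job_B: interval 9, next fire after T=224 is 225
Earliest fire time = 225 (job job_B)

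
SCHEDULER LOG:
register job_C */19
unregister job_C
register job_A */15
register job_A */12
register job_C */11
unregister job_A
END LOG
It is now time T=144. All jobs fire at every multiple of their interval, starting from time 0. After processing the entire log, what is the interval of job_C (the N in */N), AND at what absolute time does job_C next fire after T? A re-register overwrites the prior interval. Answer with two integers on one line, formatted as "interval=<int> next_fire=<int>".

Answer: interval=11 next_fire=154

Derivation:
Op 1: register job_C */19 -> active={job_C:*/19}
Op 2: unregister job_C -> active={}
Op 3: register job_A */15 -> active={job_A:*/15}
Op 4: register job_A */12 -> active={job_A:*/12}
Op 5: register job_C */11 -> active={job_A:*/12, job_C:*/11}
Op 6: unregister job_A -> active={job_C:*/11}
Final interval of job_C = 11
Next fire of job_C after T=144: (144//11+1)*11 = 154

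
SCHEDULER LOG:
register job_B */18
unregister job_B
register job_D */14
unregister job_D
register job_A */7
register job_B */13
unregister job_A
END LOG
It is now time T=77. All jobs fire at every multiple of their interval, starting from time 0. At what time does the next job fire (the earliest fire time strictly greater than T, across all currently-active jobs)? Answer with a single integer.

Op 1: register job_B */18 -> active={job_B:*/18}
Op 2: unregister job_B -> active={}
Op 3: register job_D */14 -> active={job_D:*/14}
Op 4: unregister job_D -> active={}
Op 5: register job_A */7 -> active={job_A:*/7}
Op 6: register job_B */13 -> active={job_A:*/7, job_B:*/13}
Op 7: unregister job_A -> active={job_B:*/13}
  job_B: interval 13, next fire after T=77 is 78
Earliest fire time = 78 (job job_B)

Answer: 78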